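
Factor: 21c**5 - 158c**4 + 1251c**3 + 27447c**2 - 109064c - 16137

Trying the rational-root candidates, c = 11/3 is a root, giving the factor (3c - 11) and quotient 7c**4 - 27c**3 + 318c**2 + 10315c + 1467.
Next, c = -1/7 is a root, giving the factor (7c + 1) and quotient c**3 - 4c**2 + 46c + 1467.
Then c = -9 is a root, giving the factor (c + 9) and quotient c**2 - 13c + 163.
The quadratic c**2 - 13c + 163 has discriminant -483 < 0 and is irreducible over ℤ.

(3c - 11)(7c + 1)(c + 9)(c**2 - 13c + 163)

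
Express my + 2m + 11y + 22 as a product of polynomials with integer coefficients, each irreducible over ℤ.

Group as (my + 2m) + (11y + 22) = m(y + 2) + 11(y + 2).
Both groups share the factor (y + 2).

(m + 11)(y + 2)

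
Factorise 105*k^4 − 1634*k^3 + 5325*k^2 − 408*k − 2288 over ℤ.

(3*k − 13)*(5*k − 4)*(7*k + 4)*(k − 11)

Testing divisors of the constant over divisors of the leading coefficient, k = 11 is a root, so (k − 11) divides it; the quotient is 105*k^3 − 479*k^2 + 56*k + 208.
Next, k = 4/5 is a root, so (5*k − 4) is a factor; dividing leaves 21*k^2 − 79*k − 52.
The remaining quadratic factors as (7*k + 4)(3*k − 13).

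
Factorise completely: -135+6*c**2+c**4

(c+3)*(c-3)*(c**2+15)

Substitute u = c**2 to get a quadratic in u, then factor.
c**2-9 is a difference of squares.
c**2+15 is irreducible over ℤ (always positive, so no real roots).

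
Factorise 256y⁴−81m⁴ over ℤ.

(4y)⁴ − (3m)⁴ = ((4y)² − (3m)²)((4y)² + (3m)²); the first factor splits again, the second (16y²+9m²) is irreducible.

(4y−3m)(4y+3m)(16y²+9m²)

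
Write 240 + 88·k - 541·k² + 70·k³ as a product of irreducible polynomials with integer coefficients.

(2·k - 15)·(5·k - 4)·(7·k + 4)

Among the possible rational roots, k = 15/2 is a root, so (2·k - 15) divides it; the quotient is 35·k² - 8·k - 16.
The remaining quadratic factors as (5·k - 4)(7·k + 4).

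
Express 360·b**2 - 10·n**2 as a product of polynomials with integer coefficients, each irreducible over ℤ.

10·(6·b + n)·(6·b - n)

Pull out the common factor 10; 36·b**2 - n**2 is a difference of squares.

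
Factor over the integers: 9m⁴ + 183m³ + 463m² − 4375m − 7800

Among the possible rational roots, m = 13/3 is a root, so (3m − 13) divides it; the quotient is 3m³ + 74m² + 475m + 600.
Next, m = −5/3 is a root, giving the factor (3m + 5) and quotient m² + 23m + 120.
The remaining quadratic factors as (m + 8)(m + 15).

(3m + 5)(3m − 13)(m + 15)(m + 8)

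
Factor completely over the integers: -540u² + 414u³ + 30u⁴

6u²(5u - 6)(u + 15)

Pull out the common factor 6u², then factor the remaining trinomial.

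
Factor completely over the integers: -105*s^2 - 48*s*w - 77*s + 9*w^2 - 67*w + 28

-(15*s + 9*w - 4)*(7*s - w + 7)

Group: -15*s*(7*s - w + 7) + (-9*w + 4)*(7*s - w + 7); both groups contain (7*s - w + 7).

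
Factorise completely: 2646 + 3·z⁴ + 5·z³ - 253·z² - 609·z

By the rational root theorem, z = 7/3 is a root, so (3·z - 7) is a factor; dividing leaves z³ + 4·z² - 75·z - 378.
Continuing, z = -7 is a root, giving the factor (z + 7) and quotient z² - 3·z - 54.
The remaining quadratic factors as (z + 6)(z - 9).

(3·z - 7)·(z + 6)·(z + 7)·(z - 9)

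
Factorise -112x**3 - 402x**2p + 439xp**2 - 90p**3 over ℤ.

Group: 8x(-14x**2 - 59xp + 18p**2) - 5p(-14x**2 - 59xp + 18p**2); both groups contain (-14x**2 - 59xp + 18p**2), so (8x - 5p) is a factor with cofactor -14x**2 - 59xp + 18p**2.
The cofactor groups again: -14x**2 - 59xp + 18p**2 = -7x(2x + 9p) + 2p(2x + 9p); both groups contain (2x + 9p), giving -(7x - 2p)(2x + 9p).

-(7x - 2p)(8x - 5p)(2x + 9p)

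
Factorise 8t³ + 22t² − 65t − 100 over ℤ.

Testing divisors of the constant over divisors of the leading coefficient, t = 5/2 is a root, so (2t − 5) divides it; the quotient is 4t² + 21t + 20.
The remaining quadratic factors as (t + 4)(4t + 5).

(2t − 5)(4t + 5)(t + 4)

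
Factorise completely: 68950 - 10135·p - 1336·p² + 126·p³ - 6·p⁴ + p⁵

(p + 7)·(p - 10)·(p - 5)·(p² + 2·p + 197)

By the rational root theorem, p = 5 is a root, so (p - 5) divides it; the quotient is p⁴ - p³ + 121·p² - 731·p - 13790.
Next, p = 10 is a root, giving the factor (p - 10) and quotient p³ + 9·p² + 211·p + 1379.
Continuing, p = -7 is a root, so (p + 7) divides it; the quotient is p² + 2·p + 197.
The quadratic p² + 2·p + 197 has discriminant -784 < 0 and is irreducible over ℤ.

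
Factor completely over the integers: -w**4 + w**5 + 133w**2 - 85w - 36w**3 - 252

(w + 1)(w + 7)(w - 4)(w**2 - 5w + 9)

Trying the rational-root candidates, w = 4 is a root, so (w - 4) divides it; the quotient is w**4 + 3w**3 - 24w**2 + 37w + 63.
Next, w = -7 is a root, so (w + 7) divides it; the quotient is w**3 - 4w**2 + 4w + 9.
Then w = -1 is a root, so (w + 1) is a factor; dividing leaves w**2 - 5w + 9.
The quadratic w**2 - 5w + 9 has discriminant -11 < 0 and is irreducible over ℤ.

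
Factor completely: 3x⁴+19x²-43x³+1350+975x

Testing divisors of the constant over divisors of the leading coefficient, x = 10 is a root, giving the factor (x-10) and quotient 3x³-13x²-111x-135.
Next, x = -3 is a root, so (x+3) divides it; the quotient is 3x²-22x-45.
The remaining quadratic factors as (x-9)(3x+5).

(3x+5)(x+3)(x-10)(x-9)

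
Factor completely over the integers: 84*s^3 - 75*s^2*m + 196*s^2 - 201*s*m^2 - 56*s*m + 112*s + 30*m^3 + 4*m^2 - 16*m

Group: 4*s*(21*s^2 - 45*s*m + 28*s + 6*m^2 - 4*m) + (5*m + 4)*(21*s^2 - 45*s*m + 28*s + 6*m^2 - 4*m); both groups contain (21*s^2 - 45*s*m + 28*s + 6*m^2 - 4*m), so (4*s + 5*m + 4) is a factor with cofactor 21*s^2 - 45*s*m + 28*s + 6*m^2 - 4*m.
The cofactor groups again: 21*s^2 - 45*s*m + 28*s + 6*m^2 - 4*m = 7*s*(3*s - 6*m + 4) - m*(3*s - 6*m + 4); both groups contain (3*s - 6*m + 4), giving (7*s - m)*(3*s - 6*m + 4).

(3*s - 6*m + 4)*(7*s - m)*(4*s + 5*m + 4)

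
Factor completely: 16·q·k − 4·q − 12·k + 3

(4·k − 1)·(4·q − 3)

Group as (16·q·k − 4·q) + (−12·k + 3) = 4·q·(4·k − 1) − 3·(4·k − 1).
Both groups share the factor (4·k − 1).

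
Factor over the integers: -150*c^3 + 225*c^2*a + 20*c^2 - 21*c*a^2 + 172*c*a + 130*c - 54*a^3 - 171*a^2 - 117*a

Group: 10*c*(-15*c^2 + 9*c*a + 2*c + 6*a^2 + 19*a + 13) - 9*a*(-15*c^2 + 9*c*a + 2*c + 6*a^2 + 19*a + 13); both groups contain (-15*c^2 + 9*c*a + 2*c + 6*a^2 + 19*a + 13), so (10*c - 9*a) is a factor with cofactor -15*c^2 + 9*c*a + 2*c + 6*a^2 + 19*a + 13.
The cofactor groups again: -15*c^2 + 9*c*a + 2*c + 6*a^2 + 19*a + 13 = -c*(15*c + 6*a + 13) + (a + 1)*(15*c + 6*a + 13); both groups contain (15*c + 6*a + 13), giving -(c - a - 1)*(15*c + 6*a + 13).

-(10*c - 9*a)*(c - a - 1)*(15*c + 6*a + 13)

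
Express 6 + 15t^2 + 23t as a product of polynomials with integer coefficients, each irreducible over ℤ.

(3t + 1)(5t + 6)

Need a pair with product 15·6 = 90 and sum 23: that's 5 and 18.
Split the middle term: 15t^2 + 5t + 18t + 6 = 5t(3t + 1) + 6(3t + 1).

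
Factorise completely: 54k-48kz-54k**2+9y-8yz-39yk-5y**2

Group: -y(5y+9k+8z-9) - 6k(5y+9k+8z-9); both groups contain (5y+9k+8z-9).

-(y+6k)(5y+9k+8z-9)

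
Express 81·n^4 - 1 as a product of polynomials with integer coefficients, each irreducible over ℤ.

(3·n + 1)·(3·n - 1)·(9·n^2 + 1)

(3·n)⁴ − (1)⁴ = ((3·n)² − (1)²)((3·n)² + (1)²); the first factor splits again, the second (9·n^2 + 1) is irreducible.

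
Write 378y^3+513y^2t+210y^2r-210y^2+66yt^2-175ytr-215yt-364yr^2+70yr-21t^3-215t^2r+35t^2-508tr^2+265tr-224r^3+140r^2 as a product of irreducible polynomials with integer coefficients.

(7y-t-7r)(6y+7t+4r)(9y+3t+8r-5)

Group: 6y(63y^2+12yt-7yr-35y-3t^2-29tr+5t-56r^2+35r) + (7t+4r)(63y^2+12yt-7yr-35y-3t^2-29tr+5t-56r^2+35r); both groups contain (63y^2+12yt-7yr-35y-3t^2-29tr+5t-56r^2+35r), so (6y+7t+4r) is a factor with cofactor 63y^2+12yt-7yr-35y-3t^2-29tr+5t-56r^2+35r.
The cofactor groups again: 63y^2+12yt-7yr-35y-3t^2-29tr+5t-56r^2+35r = 7y(9y+3t+8r-5) + (-t-7r)(9y+3t+8r-5); both groups contain (9y+3t+8r-5), giving (7y-t-7r)(9y+3t+8r-5).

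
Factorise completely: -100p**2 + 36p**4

4p**2(3p + 5)(3p - 5)

Pull out the common factor 4p**2; 9p**2 - 25 is a difference of squares.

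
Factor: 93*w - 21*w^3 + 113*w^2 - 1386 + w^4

(w + 3)*(w - 11)*(w - 6)*(w - 7)

Trying the rational-root candidates, w = 7 is a root, so (w - 7) is a factor; dividing leaves w^3 - 14*w^2 + 15*w + 198.
Next, w = 11 is a root, so (w - 11) is a factor; dividing leaves w^2 - 3*w - 18.
The remaining quadratic factors as (w - 6)(w + 3).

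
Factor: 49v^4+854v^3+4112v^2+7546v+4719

(7v+11)(7v+13)(v+11)(v+3)

Trying the rational-root candidates, v = -13/7 is a root, so (7v+13) is a factor; dividing leaves 7v^3+109v^2+385v+363.
Next, v = -11 is a root, so (v+11) is a factor; dividing leaves 7v^2+32v+33.
The remaining quadratic factors as (v+3)(7v+11).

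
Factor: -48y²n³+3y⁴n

3ny²(y-4n)(y+4n)

Factor out 3y²n, leaving y²-16n², which is a difference of two squares.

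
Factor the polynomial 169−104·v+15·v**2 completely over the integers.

Need a pair with product 15·169 = 2535 and sum −104: that's −65 and −39.
Split the middle term: 15·v**2−65·v − 39·v+169 = 5·v·(3·v−13) − 13·(3·v−13).

(3·v−13)·(5·v−13)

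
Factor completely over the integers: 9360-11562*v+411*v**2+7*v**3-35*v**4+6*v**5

(6*v-5)*(v+6)*(v-8)*(v**2-3*v+39)

By the rational root theorem, v = -6 is a root, so (v+6) divides it; the quotient is 6*v**4-71*v**3+433*v**2-2187*v+1560.
Next, v = 5/6 is a root, so (6*v-5) divides it; the quotient is v**3-11*v**2+63*v-312.
Then v = 8 is a root, so (v-8) divides it; the quotient is v**2-3*v+39.
The quadratic v**2-3*v+39 has discriminant -147 < 0 and is irreducible over ℤ.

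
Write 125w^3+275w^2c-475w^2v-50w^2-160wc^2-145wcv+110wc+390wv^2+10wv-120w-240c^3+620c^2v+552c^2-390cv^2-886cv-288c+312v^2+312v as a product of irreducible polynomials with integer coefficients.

Group: 5w(25w^2+80wc-95wv-30w+48c^2-124cv-72c+78v^2+78v) + (-5c+4)(25w^2+80wc-95wv-30w+48c^2-124cv-72c+78v^2+78v); both groups contain (25w^2+80wc-95wv-30w+48c^2-124cv-72c+78v^2+78v), so (5w-5c+4) is a factor with cofactor 25w^2+80wc-95wv-30w+48c^2-124cv-72c+78v^2+78v.
The cofactor groups again: 25w^2+80wc-95wv-30w+48c^2-124cv-72c+78v^2+78v = 5w(5w+12c-13v) + (4c-6v-6)(5w+12c-13v); both groups contain (5w+12c-13v), giving (5w+4c-6v-6)(5w+12c-13v).

(5w-5c+4)(5w+12c-13v)(5w+4c-6v-6)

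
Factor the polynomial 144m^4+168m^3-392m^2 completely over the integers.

Pull out the common factor 8m^2, then factor the remaining trinomial.

8m^2(3m+7)(6m-7)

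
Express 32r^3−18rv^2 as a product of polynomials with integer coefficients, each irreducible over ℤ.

Every term has a factor of 2r. Then 16r^2−9v^2 = (4r)² − (3v)².

2r(4r+3v)(4r−3v)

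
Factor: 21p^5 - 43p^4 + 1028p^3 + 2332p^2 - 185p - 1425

(3p + 5)(7p - 5)(p + 1)(p^2 - 4p + 57)

Among the possible rational roots, p = 5/7 is a root, so (7p - 5) divides it; the quotient is 3p^4 - 4p^3 + 144p^2 + 436p + 285.
Continuing, p = -5/3 is a root, so (3p + 5) divides it; the quotient is p^3 - 3p^2 + 53p + 57.
Then p = -1 is a root, so (p + 1) divides it; the quotient is p^2 - 4p + 57.
The quadratic p^2 - 4p + 57 has discriminant -212 < 0 and is irreducible over ℤ.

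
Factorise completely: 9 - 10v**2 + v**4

Substitute u = v**2 to get a quadratic in u, then factor.
v**2 - 9 is a difference of squares.
v**2 - 1 is a difference of squares.

(v + 1)(v + 3)(v - 1)(v - 3)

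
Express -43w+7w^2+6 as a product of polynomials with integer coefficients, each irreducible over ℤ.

Need a pair with product 7·6 = 42 and sum -43: that's -1 and -42.
Split the middle term: 7w^2-w - 42w+6 = w(7w-1) - 6(7w-1).

(7w-1)(w-6)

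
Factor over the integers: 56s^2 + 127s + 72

(7s + 8)(8s + 9)

Need a pair with product 56·72 = 4032 and sum 127: that's 63 and 64.
Split the middle term: 56s^2 + 63s + 64s + 72 = 7s(8s + 9) + 8(8s + 9).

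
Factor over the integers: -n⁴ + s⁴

(s - n)(s + n)(s² + n²)

Difference of squares twice: with A = s and B = n, A⁴ − B⁴ = (A² − B²)(A² + B²), and A² − B² factors again.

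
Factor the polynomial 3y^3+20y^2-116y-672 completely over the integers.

Trying the rational-root candidates, y = -14/3 is a root, giving the factor (3y+14) and quotient y^2+2y-48.
The remaining quadratic factors as (y-6)(y+8).

(3y+14)(y+8)(y-6)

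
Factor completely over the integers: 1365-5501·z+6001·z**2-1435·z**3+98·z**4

(2·z-13)·(7·z-3)·(7·z-5)·(z-7)

Among the possible rational roots, z = 13/2 is a root, so (2·z-13) is a factor; dividing leaves 49·z**3-399·z**2+407·z-105.
Continuing, z = 5/7 is a root, giving the factor (7·z-5) and quotient 7·z**2-52·z+21.
The remaining quadratic factors as (z-7)(7·z-3).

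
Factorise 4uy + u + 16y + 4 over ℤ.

Group as (4uy + u) + (16y + 4) = u(4y + 1) + 4(4y + 1).
Both groups share the factor (4y + 1).

(4y + 1)(u + 4)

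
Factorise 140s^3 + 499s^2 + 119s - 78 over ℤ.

(4s + 13)(5s + 3)(7s - 2)

Among the possible rational roots, s = -3/5 is a root, giving the factor (5s + 3) and quotient 28s^2 + 83s - 26.
The remaining quadratic factors as (4s + 13)(7s - 2).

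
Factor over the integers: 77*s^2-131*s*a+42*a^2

(11*s-14*a)*(7*s-3*a)

Group: 7*s*(11*s-14*a) - 3*a*(11*s-14*a); both groups contain (11*s-14*a).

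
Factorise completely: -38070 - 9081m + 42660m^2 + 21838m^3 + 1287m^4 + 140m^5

By the rational root theorem, m = -5/4 is a root, so (4m + 5) divides it; the quotient is 35m^4 + 278m^3 + 5112m^2 + 4275m - 7614.
Next, m = 6/7 is a root, giving the factor (7m - 6) and quotient 5m^3 + 44m^2 + 768m + 1269.
Next, m = -9/5 is a root, so (5m + 9) is a factor; dividing leaves m^2 + 7m + 141.
The quadratic m^2 + 7m + 141 has discriminant -515 < 0 and is irreducible over ℤ.

(4m + 5)(5m + 9)(7m - 6)(m^2 + 7m + 141)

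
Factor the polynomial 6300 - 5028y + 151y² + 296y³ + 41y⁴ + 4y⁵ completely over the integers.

Trying the rational-root candidates, y = 2 is a root, giving the factor (y - 2) and quotient 4y⁴ + 49y³ + 394y² + 939y - 3150.
Next, y = 7/4 is a root, giving the factor (4y - 7) and quotient y³ + 14y² + 123y + 450.
Next, y = -6 is a root, so (y + 6) is a factor; dividing leaves y² + 8y + 75.
The quadratic y² + 8y + 75 has discriminant -236 < 0 and is irreducible over ℤ.

(4y - 7)(y + 6)(y - 2)(y² + 8y + 75)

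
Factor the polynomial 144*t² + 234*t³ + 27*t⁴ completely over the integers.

Pull out the common factor 9*t², then factor the remaining trinomial.

9*t²*(3*t + 2)*(t + 8)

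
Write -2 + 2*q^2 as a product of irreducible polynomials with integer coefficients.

2*(q + 1)*(q - 1)

Every term has a factor of 2. Then q^2 - 1 = (q)² − (1)².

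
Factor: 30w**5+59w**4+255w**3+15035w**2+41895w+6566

Trying the rational-root candidates, w = -1/6 is a root, giving the factor (6w+1) and quotient 5w**4+9w**3+41w**2+2499w+6566.
Next, w = -7 is a root, so (w+7) is a factor; dividing leaves 5w**3-26w**2+223w+938.
Next, w = -14/5 is a root, so (5w+14) divides it; the quotient is w**2-8w+67.
The quadratic w**2-8w+67 has discriminant -204 < 0 and is irreducible over ℤ.

(5w+14)(6w+1)(w+7)(w**2-8w+67)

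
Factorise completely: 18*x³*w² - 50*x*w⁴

Factor out 2*x*w², leaving 9*x² - 25*w², which is a difference of two squares.

2*w²*x*(3*x - 5*w)*(3*x + 5*w)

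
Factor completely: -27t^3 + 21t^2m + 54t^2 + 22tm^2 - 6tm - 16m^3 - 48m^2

-(3t - 2m - 6)(t - m)(9t + 8m)

Group: 3t(-9t^2 + tm + 8m^2) + (-2m - 6)(-9t^2 + tm + 8m^2); both groups contain (-9t^2 + tm + 8m^2), so (3t - 2m - 6) is a factor with cofactor -9t^2 + tm + 8m^2.
The cofactor groups again: -9t^2 + tm + 8m^2 = -t(9t + 8m) + m(9t + 8m); both groups contain (9t + 8m), giving -(t - m)(9t + 8m).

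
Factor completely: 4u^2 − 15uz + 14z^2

(4u − 7z)(u − 2z)

Group: u(4u − 7z) − 2z(4u − 7z); both groups contain (4u − 7z).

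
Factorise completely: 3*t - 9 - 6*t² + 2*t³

Group as (2*t³ + 3*t) + (-6*t² - 9) = t*(2*t² + 3) - 3*(2*t² + 3).
Both groups share the factor (2*t² + 3).

(t - 3)*(2*t² + 3)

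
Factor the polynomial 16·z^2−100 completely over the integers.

Every term has a factor of 4. Then 4·z^2−25 = (2·z)² − (5)².

4·(2·z+5)·(2·z−5)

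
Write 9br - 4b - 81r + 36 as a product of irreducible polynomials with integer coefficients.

(9r - 4)(b - 9)

Group as (9br - 4b) + (-81r + 36) = b(9r - 4) - 9(9r - 4).
Both groups share the factor (9r - 4).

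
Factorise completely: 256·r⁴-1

Write as (16·r²)² − (1)², then factor 16·r²-1 once more.

(4·r+1)·(4·r-1)·(16·r²+1)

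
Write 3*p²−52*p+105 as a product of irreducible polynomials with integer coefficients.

Need a pair with product 3·105 = 315 and sum −52: that's −45 and −7.
Split the middle term: 3*p²−45*p − 7*p+105 = 3*p*(p−15) − 7*(p−15).

(3*p−7)*(p−15)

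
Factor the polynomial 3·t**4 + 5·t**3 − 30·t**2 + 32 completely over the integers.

Among the possible rational roots, t = −4 is a root, so (t + 4) is a factor; dividing leaves 3·t**3 − 7·t**2 − 2·t + 8.
Then t = 4/3 is a root, giving the factor (3·t − 4) and quotient t**2 − t − 2.
The remaining quadratic factors as (t − 2)(t + 1).

(3·t − 4)·(t + 1)·(t + 4)·(t − 2)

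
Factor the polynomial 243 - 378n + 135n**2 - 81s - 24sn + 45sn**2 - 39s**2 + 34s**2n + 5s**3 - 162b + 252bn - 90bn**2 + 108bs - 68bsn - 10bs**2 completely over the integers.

-(2b - s - 3)(s + 5n - 9)(5s + 9n - 9)

Group: 2b(-5s**2 - 34sn + 54s - 45n**2 + 126n - 81) + (-s - 3)(-5s**2 - 34sn + 54s - 45n**2 + 126n - 81); both groups contain (-5s**2 - 34sn + 54s - 45n**2 + 126n - 81), so (2b - s - 3) is a factor with cofactor -5s**2 - 34sn + 54s - 45n**2 + 126n - 81.
The cofactor groups again: -5s**2 - 34sn + 54s - 45n**2 + 126n - 81 = -s(5s + 9n - 9) + (-5n + 9)(5s + 9n - 9); both groups contain (5s + 9n - 9), giving -(s + 5n - 9)(5s + 9n - 9).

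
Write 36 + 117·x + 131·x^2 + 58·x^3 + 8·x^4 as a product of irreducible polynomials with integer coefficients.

Testing divisors of the constant over divisors of the leading coefficient, x = -1 is a root, so (x + 1) is a factor; dividing leaves 8·x^3 + 50·x^2 + 81·x + 36.
Continuing, x = -3/2 is a root, giving the factor (2·x + 3) and quotient 4·x^2 + 19·x + 12.
The remaining quadratic factors as (x + 4)(4·x + 3).

(2·x + 3)·(4·x + 3)·(x + 1)·(x + 4)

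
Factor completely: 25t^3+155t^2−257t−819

(5t+9)(5t−13)(t+7)

Testing divisors of the constant over divisors of the leading coefficient, t = −7 is a root, giving the factor (t+7) and quotient 25t^2−20t−117.
The remaining quadratic factors as (5t+9)(5t−13).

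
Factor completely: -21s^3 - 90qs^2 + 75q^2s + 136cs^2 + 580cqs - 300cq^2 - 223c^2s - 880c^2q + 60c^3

(15c + 5q - 7s)(4c - s)(c - 15q - 3s)

Group: 15c(4c^2 - 60cq - 13cs + 15qs + 3s^2) + (5q - 7s)(4c^2 - 60cq - 13cs + 15qs + 3s^2); both groups contain (4c^2 - 60cq - 13cs + 15qs + 3s^2), so (15c + 5q - 7s) is a factor with cofactor 4c^2 - 60cq - 13cs + 15qs + 3s^2.
The cofactor groups again: 4c^2 - 60cq - 13cs + 15qs + 3s^2 = c(4c - s) + (-15q - 3s)(4c - s); both groups contain (4c - s), giving (c - 15q - 3s)(4c - s).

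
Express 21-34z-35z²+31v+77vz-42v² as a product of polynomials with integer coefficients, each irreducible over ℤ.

Group: -6v(7v-7z+3) + (5z+7)(7v-7z+3); both groups contain (7v-7z+3).

-(6v-5z-7)(7v-7z+3)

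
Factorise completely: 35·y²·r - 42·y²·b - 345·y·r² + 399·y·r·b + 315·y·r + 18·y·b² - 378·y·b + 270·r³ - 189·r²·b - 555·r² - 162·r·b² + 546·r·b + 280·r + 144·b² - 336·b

(7·y - 6·r - 3·b + 7)·(5·r - 6·b)·(y - 9·r + 8)

Group: 7·y·(5·y·r - 6·y·b - 45·r² + 54·r·b + 40·r - 48·b) + (-6·r - 3·b + 7)·(5·y·r - 6·y·b - 45·r² + 54·r·b + 40·r - 48·b); both groups contain (5·y·r - 6·y·b - 45·r² + 54·r·b + 40·r - 48·b), so (7·y - 6·r - 3·b + 7) is a factor with cofactor 5·y·r - 6·y·b - 45·r² + 54·r·b + 40·r - 48·b.
The cofactor groups again: 5·y·r - 6·y·b - 45·r² + 54·r·b + 40·r - 48·b = y·(5·r - 6·b) + (-9·r + 8)·(5·r - 6·b); both groups contain (5·r - 6·b), giving (y - 9·r + 8)·(5·r - 6·b).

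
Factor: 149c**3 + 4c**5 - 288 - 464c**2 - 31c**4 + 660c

By the rational root theorem, c = 2 is a root, giving the factor (c - 2) and quotient 4c**4 - 23c**3 + 103c**2 - 258c + 144.
Continuing, c = 3 is a root, so (c - 3) divides it; the quotient is 4c**3 - 11c**2 + 70c - 48.
Next, c = 3/4 is a root, giving the factor (4c - 3) and quotient c**2 - 2c + 16.
The quadratic c**2 - 2c + 16 has discriminant -60 < 0 and is irreducible over ℤ.

(4c - 3)(c - 2)(c - 3)(c**2 - 2c + 16)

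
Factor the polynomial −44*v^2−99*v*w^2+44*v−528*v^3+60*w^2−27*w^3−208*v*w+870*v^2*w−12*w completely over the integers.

−(11*v−3*w)*(6*v−9*w+2)*(8*v+w−2)

Group: 6*v*(−88*v^2+13*v*w+22*v+3*w^2−6*w) + (−9*w+2)*(−88*v^2+13*v*w+22*v+3*w^2−6*w); both groups contain (−88*v^2+13*v*w+22*v+3*w^2−6*w), so (6*v−9*w+2) is a factor with cofactor −88*v^2+13*v*w+22*v+3*w^2−6*w.
The cofactor groups again: −88*v^2+13*v*w+22*v+3*w^2−6*w = −8*v*(11*v−3*w) + (−w+2)*(11*v−3*w); both groups contain (11*v−3*w), giving −(8*v+w−2)*(11*v−3*w).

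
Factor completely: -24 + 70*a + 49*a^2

Need a pair with product 49·(-24) = -1176 and sum 70: that's -14 and 84.
Split the middle term: 49*a^2 - 14*a + 84*a - 24 = 7*a*(7*a - 2) + 12*(7*a - 2).

(7*a + 12)*(7*a - 2)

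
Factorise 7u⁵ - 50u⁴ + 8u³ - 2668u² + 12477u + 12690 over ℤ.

(7u + 6)(u - 5)(u - 9)(u² + 6u + 47)

Trying the rational-root candidates, u = 5 is a root, giving the factor (u - 5) and quotient 7u⁴ - 15u³ - 67u² - 3003u - 2538.
Next, u = -6/7 is a root, giving the factor (7u + 6) and quotient u³ - 3u² - 7u - 423.
Then u = 9 is a root, so (u - 9) is a factor; dividing leaves u² + 6u + 47.
The quadratic u² + 6u + 47 has discriminant -152 < 0 and is irreducible over ℤ.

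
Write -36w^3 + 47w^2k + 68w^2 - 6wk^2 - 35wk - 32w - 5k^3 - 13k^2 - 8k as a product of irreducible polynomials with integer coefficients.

-(9w - 5k - 8)(w - k - 1)(4w + k)

Group: 4w(-9w^2 + 14wk + 17w - 5k^2 - 13k - 8) + k(-9w^2 + 14wk + 17w - 5k^2 - 13k - 8); both groups contain (-9w^2 + 14wk + 17w - 5k^2 - 13k - 8), so (4w + k) is a factor with cofactor -9w^2 + 14wk + 17w - 5k^2 - 13k - 8.
The cofactor groups again: -9w^2 + 14wk + 17w - 5k^2 - 13k - 8 = -w(9w - 5k - 8) + (k + 1)(9w - 5k - 8); both groups contain (9w - 5k - 8), giving -(w - k - 1)(9w - 5k - 8).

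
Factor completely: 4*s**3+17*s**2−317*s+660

(4*s−11)*(s+12)*(s−5)

Among the possible rational roots, s = 5 is a root, so (s−5) divides it; the quotient is 4*s**2+37*s−132.
The remaining quadratic factors as (s+12)(4*s−11).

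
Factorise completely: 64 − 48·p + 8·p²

Pull out the common factor 8, then factor the remaining trinomial.

8·(p − 2)·(p − 4)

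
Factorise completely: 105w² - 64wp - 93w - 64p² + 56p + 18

Group: 7w(15w + 8p - 9) + (-8p - 2)(15w + 8p - 9); both groups contain (15w + 8p - 9).

(7w - 8p - 2)(15w + 8p - 9)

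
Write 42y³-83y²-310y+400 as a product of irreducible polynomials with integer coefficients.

Trying the rational-root candidates, y = 8/7 is a root, giving the factor (7y-8) and quotient 6y²-5y-50.
The remaining quadratic factors as (3y-10)(2y+5).

(2y+5)(3y-10)(7y-8)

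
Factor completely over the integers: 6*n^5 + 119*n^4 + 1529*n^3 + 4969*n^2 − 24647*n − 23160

By the rational root theorem, n = −5/6 is a root, so (6*n + 5) divides it; the quotient is n^4 + 19*n^3 + 239*n^2 + 629*n − 4632.
Then n = −8 is a root, giving the factor (n + 8) and quotient n^3 + 11*n^2 + 151*n − 579.
Next, n = 3 is a root, so (n − 3) divides it; the quotient is n^2 + 14*n + 193.
The quadratic n^2 + 14*n + 193 has discriminant −576 < 0 and is irreducible over ℤ.

(6*n + 5)*(n + 8)*(n − 3)*(n^2 + 14*n + 193)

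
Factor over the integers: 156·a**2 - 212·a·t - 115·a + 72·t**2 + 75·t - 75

(12·a - 8·t + 5)·(13·a - 9·t - 15)

Group: 12·a·(13·a - 9·t - 15) + (-8·t + 5)·(13·a - 9·t - 15); both groups contain (13·a - 9·t - 15).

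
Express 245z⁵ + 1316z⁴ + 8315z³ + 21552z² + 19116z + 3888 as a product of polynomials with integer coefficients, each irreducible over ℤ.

Among the possible rational roots, z = -2/7 is a root, giving the factor (7z + 2) and quotient 35z⁴ + 178z³ + 1137z² + 2754z + 1944.
Continuing, z = -9/7 is a root, giving the factor (7z + 9) and quotient 5z³ + 19z² + 138z + 216.
Continuing, z = -9/5 is a root, so (5z + 9) divides it; the quotient is z² + 2z + 24.
The quadratic z² + 2z + 24 has discriminant -92 < 0 and is irreducible over ℤ.

(5z + 9)(7z + 2)(7z + 9)(z² + 2z + 24)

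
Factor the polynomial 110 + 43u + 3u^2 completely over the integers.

Need a pair with product 3·110 = 330 and sum 43: that's 10 and 33.
Split the middle term: 3u^2 + 10u + 33u + 110 = u(3u + 10) + 11(3u + 10).

(3u + 10)(u + 11)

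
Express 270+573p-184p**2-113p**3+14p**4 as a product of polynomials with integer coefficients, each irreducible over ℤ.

Among the possible rational roots, p = 9 is a root, so (p-9) divides it; the quotient is 14p**3+13p**2-67p-30.
Continuing, p = -5/2 is a root, so (2p+5) divides it; the quotient is 7p**2-11p-6.
The remaining quadratic factors as (7p+3)(p-2).

(2p+5)(7p+3)(p-2)(p-9)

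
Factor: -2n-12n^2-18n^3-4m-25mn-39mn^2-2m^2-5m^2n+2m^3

Group: m(2m^2+7mn+2m+3n^2+n) + (-6n-2)(2m^2+7mn+2m+3n^2+n); both groups contain (2m^2+7mn+2m+3n^2+n), so (m-6n-2) is a factor with cofactor 2m^2+7mn+2m+3n^2+n.
The cofactor groups again: 2m^2+7mn+2m+3n^2+n = m(2m+n) + (3n+1)(2m+n); both groups contain (2m+n), giving (m+3n+1)(2m+n).

(2m+n)(m+3n+1)(m-6n-2)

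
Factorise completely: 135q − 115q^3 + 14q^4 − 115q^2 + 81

(2q + 1)(7q + 9)(q − 1)(q − 9)

Testing divisors of the constant over divisors of the leading coefficient, q = 9 is a root, so (q − 9) is a factor; dividing leaves 14q^3 + 11q^2 − 16q − 9.
Continuing, q = 1 is a root, so (q − 1) is a factor; dividing leaves 14q^2 + 25q + 9.
The remaining quadratic factors as (2q + 1)(7q + 9).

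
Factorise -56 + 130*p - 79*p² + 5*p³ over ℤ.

Among the possible rational roots, p = 4/5 is a root, giving the factor (5*p - 4) and quotient p² - 15*p + 14.
The remaining quadratic factors as (p - 14)(p - 1).

(5*p - 4)*(p - 1)*(p - 14)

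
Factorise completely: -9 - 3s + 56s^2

(7s - 3)(8s + 3)

Need a pair with product 56·(-9) = -504 and sum -3: that's -24 and 21.
Split the middle term: 56s^2 - 24s + 21s - 9 = 8s(7s - 3) + 3(7s - 3).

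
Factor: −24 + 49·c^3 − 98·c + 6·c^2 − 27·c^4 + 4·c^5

(4·c + 1)·(c + 1)·(c − 4)·(c^2 − 4·c + 6)

By the rational root theorem, c = 4 is a root, giving the factor (c − 4) and quotient 4·c^4 − 11·c^3 + 5·c^2 + 26·c + 6.
Continuing, c = −1 is a root, so (c + 1) is a factor; dividing leaves 4·c^3 − 15·c^2 + 20·c + 6.
Next, c = −1/4 is a root, giving the factor (4·c + 1) and quotient c^2 − 4·c + 6.
The quadratic c^2 − 4·c + 6 has discriminant −8 < 0 and is irreducible over ℤ.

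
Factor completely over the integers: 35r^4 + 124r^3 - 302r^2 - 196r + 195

(5r - 3)(7r - 13)(r + 1)(r + 5)

Trying the rational-root candidates, r = -5 is a root, so (r + 5) divides it; the quotient is 35r^3 - 51r^2 - 47r + 39.
Next, r = 13/7 is a root, giving the factor (7r - 13) and quotient 5r^2 + 2r - 3.
The remaining quadratic factors as (5r - 3)(r + 1).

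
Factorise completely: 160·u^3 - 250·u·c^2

Pull out the common factor 10·u; 16·u^2 - 25·c^2 is a difference of squares.

10·u·(4·u - 5·c)·(4·u + 5·c)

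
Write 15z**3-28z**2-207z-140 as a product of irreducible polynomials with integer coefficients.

Among the possible rational roots, z = 5 is a root, so (z-5) divides it; the quotient is 15z**2+47z+28.
The remaining quadratic factors as (5z+4)(3z+7).

(3z+7)(5z+4)(z-5)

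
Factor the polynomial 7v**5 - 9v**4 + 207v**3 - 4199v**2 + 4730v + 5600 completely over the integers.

(7v + 5)(v - 2)(v - 7)(v**2 + 7v + 80)

Trying the rational-root candidates, v = 2 is a root, so (v - 2) divides it; the quotient is 7v**4 + 5v**3 + 217v**2 - 3765v - 2800.
Then v = 7 is a root, so (v - 7) divides it; the quotient is 7v**3 + 54v**2 + 595v + 400.
Continuing, v = -5/7 is a root, giving the factor (7v + 5) and quotient v**2 + 7v + 80.
The quadratic v**2 + 7v + 80 has discriminant -271 < 0 and is irreducible over ℤ.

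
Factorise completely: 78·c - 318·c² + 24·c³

Pull out the common factor 6·c, then factor the remaining trinomial.

6·c·(4·c - 1)·(c - 13)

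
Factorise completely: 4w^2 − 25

(2w + 5)(2w − 5)

Need a pair with product 4·(−25) = −100 and sum 0: that's −10 and 10.
Split the middle term: 4w^2 − 10w + 10w − 25 = 2w(2w − 5) + 5(2w − 5).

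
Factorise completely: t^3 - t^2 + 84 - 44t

(t + 7)(t - 2)(t - 6)

Trying the rational-root candidates, t = 2 is a root, giving the factor (t - 2) and quotient t^2 + t - 42.
The remaining quadratic factors as (t - 6)(t + 7).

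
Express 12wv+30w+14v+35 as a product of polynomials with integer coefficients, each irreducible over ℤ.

(2v+5)(6w+7)

Group as (12wv+30w) + (14v+35) = 6w(2v+5) + 7(2v+5).
Both groups share the factor (2v+5).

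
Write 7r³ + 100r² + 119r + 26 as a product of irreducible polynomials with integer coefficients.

(7r + 2)(r + 1)(r + 13)

Testing divisors of the constant over divisors of the leading coefficient, r = −1 is a root, so (r + 1) divides it; the quotient is 7r² + 93r + 26.
The remaining quadratic factors as (7r + 2)(r + 13).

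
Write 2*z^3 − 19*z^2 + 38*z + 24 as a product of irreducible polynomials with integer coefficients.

(2*z + 1)*(z − 4)*(z − 6)

By the rational root theorem, z = 6 is a root, giving the factor (z − 6) and quotient 2*z^2 − 7*z − 4.
The remaining quadratic factors as (2*z + 1)(z − 4).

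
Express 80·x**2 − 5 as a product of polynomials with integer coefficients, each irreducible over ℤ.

5·(4·x + 1)·(4·x − 1)

Factor out 5, leaving 16·x**2 − 1, which is a difference of two squares.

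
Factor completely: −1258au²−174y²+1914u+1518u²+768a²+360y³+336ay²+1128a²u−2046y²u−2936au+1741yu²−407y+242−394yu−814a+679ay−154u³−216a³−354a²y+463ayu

−(4a+3y−14u−2)(6a+12y−11u−11)(9a−10y+u−11)

Group: 6a(−36a²+13ay+122au+62a+30y²−143yu+13y+14u²−152u−22) + (12y−11u−11)(−36a²+13ay+122au+62a+30y²−143yu+13y+14u²−152u−22); both groups contain (−36a²+13ay+122au+62a+30y²−143yu+13y+14u²−152u−22), so (6a+12y−11u−11) is a factor with cofactor −36a²+13ay+122au+62a+30y²−143yu+13y+14u²−152u−22.
The cofactor groups again: −36a²+13ay+122au+62a+30y²−143yu+13y+14u²−152u−22 = −4a(9a−10y+u−11) + (−3y+14u+2)(9a−10y+u−11); both groups contain (9a−10y+u−11), giving −(4a+3y−14u−2)(9a−10y+u−11).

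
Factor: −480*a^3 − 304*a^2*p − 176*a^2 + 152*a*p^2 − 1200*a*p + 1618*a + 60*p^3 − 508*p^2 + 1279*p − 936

−(10*a + 3*p − 8)*(12*a + 10*p − 13)*(4*a − 2*p + 9)

Group: 12*a*(−40*a^2 + 8*a*p − 58*a + 6*p^2 − 43*p + 72) + (10*p − 13)*(−40*a^2 + 8*a*p − 58*a + 6*p^2 − 43*p + 72); both groups contain (−40*a^2 + 8*a*p − 58*a + 6*p^2 − 43*p + 72), so (12*a + 10*p − 13) is a factor with cofactor −40*a^2 + 8*a*p − 58*a + 6*p^2 − 43*p + 72.
The cofactor groups again: −40*a^2 + 8*a*p − 58*a + 6*p^2 − 43*p + 72 = −10*a*(4*a − 2*p + 9) + (−3*p + 8)*(4*a − 2*p + 9); both groups contain (4*a − 2*p + 9), giving −(10*a + 3*p − 8)*(4*a − 2*p + 9).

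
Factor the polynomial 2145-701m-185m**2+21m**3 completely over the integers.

By the rational root theorem, m = 15/7 is a root, so (7m-15) is a factor; dividing leaves 3m**2-20m-143.
The remaining quadratic factors as (3m+13)(m-11).

(3m+13)(7m-15)(m-11)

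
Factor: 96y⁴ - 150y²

6y²(4y + 5)(4y - 5)

Factor out 6y², leaving 16y² - 25, which is a difference of two squares.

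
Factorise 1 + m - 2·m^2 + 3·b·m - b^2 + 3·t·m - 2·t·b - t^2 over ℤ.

-(t + b - 2·m - 1)·(t + b - m + 1)

Group: -t·(t + b - m + 1) + (-b + 2·m + 1)·(t + b - m + 1); both groups contain (t + b - m + 1).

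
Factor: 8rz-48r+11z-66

Group as (8rz-48r) + (11z-66) = 8r(z-6) + 11(z-6).
Both groups share the factor (z-6).

(8r+11)(z-6)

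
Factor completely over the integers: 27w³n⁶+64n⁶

n⁶(3w+4)(9w²-12w+16)

Every term has a factor of n⁶; factoring it out leaves 27w³+64.
Recognize a sum of cubes with the parts 4 and 3w.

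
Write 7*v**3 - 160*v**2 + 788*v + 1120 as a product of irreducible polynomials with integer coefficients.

Testing divisors of the constant over divisors of the leading coefficient, v = 10 is a root, giving the factor (v - 10) and quotient 7*v**2 - 90*v - 112.
The remaining quadratic factors as (v - 14)(7*v + 8).

(7*v + 8)*(v - 10)*(v - 14)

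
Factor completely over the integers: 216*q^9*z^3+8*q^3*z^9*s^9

8*q^3*z^3*(3*q^2+z^2*s^3)*(9*q^4−3*q^2*z^2*s^3+z^4*s^6)

Factor out 8*q^3*z^3 first: what remains is 27*q^6+z^6*s^9.
Recognize a sum of cubes with the parts z^2*s^3 and 3*q^2.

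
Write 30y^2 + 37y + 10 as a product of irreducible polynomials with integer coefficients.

(5y + 2)(6y + 5)

Need a pair with product 30·10 = 300 and sum 37: that's 12 and 25.
Split the middle term: 30y^2 + 12y + 25y + 10 = 6y(5y + 2) + 5(5y + 2).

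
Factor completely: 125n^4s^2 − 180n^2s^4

Pull out the common factor 5n^2s^2; 25n^2 − 36s^2 is a difference of squares.

5n^2s^2(5n + 6s)(5n − 6s)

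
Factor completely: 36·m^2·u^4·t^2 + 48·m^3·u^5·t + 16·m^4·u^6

4·m^2·u^4·(2·m·u + 3·t)^2

Every term has a factor of 4·m^2·u^4; factoring it out leaves 4·m^2·u^2 + 12·m·u·t + 9·t^2.
Recognize a perfect-square trinomial with the parts 3·t and 2·m·u.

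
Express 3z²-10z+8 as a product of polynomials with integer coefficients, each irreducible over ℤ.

Need a pair with product 3·8 = 24 and sum -10: that's -4 and -6.
Split the middle term: 3z²-4z - 6z+8 = z(3z-4) - 2(3z-4).

(3z-4)(z-2)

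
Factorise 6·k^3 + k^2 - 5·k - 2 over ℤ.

(2·k + 1)·(3·k + 2)·(k - 1)

By the rational root theorem, k = -2/3 is a root, so (3·k + 2) divides it; the quotient is 2·k^2 - k - 1.
The remaining quadratic factors as (2·k + 1)(k - 1).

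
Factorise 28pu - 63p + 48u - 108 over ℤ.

(4u - 9)(7p + 12)

Group as (28pu - 63p) + (48u - 108) = 7p(4u - 9) + 12(4u - 9).
Both groups share the factor (4u - 9).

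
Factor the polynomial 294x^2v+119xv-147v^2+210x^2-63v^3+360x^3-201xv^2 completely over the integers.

(5x-3v)(12x+3v+7)(6x+7v)

Group: 6x(60x^2-21xv+35x-9v^2-21v) + 7v(60x^2-21xv+35x-9v^2-21v); both groups contain (60x^2-21xv+35x-9v^2-21v), so (6x+7v) is a factor with cofactor 60x^2-21xv+35x-9v^2-21v.
The cofactor groups again: 60x^2-21xv+35x-9v^2-21v = 12x(5x-3v) + (3v+7)(5x-3v); both groups contain (5x-3v), giving (12x+3v+7)(5x-3v).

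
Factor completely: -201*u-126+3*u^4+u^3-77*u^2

(3*u+7)*(u+1)*(u+3)*(u-6)

Among the possible rational roots, u = -7/3 is a root, so (3*u+7) is a factor; dividing leaves u^3-2*u^2-21*u-18.
Continuing, u = -1 is a root, so (u+1) is a factor; dividing leaves u^2-3*u-18.
The remaining quadratic factors as (u-6)(u+3).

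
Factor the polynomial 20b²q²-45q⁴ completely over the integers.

Every term has a factor of 5q². Then 4b²-9q² = (2b)² − (3q)².

5q²(2b+3q)(2b-3q)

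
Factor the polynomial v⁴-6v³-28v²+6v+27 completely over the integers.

Trying the rational-root candidates, v = -3 is a root, so (v+3) is a factor; dividing leaves v³-9v²-v+9.
Continuing, v = 1 is a root, so (v-1) is a factor; dividing leaves v²-8v-9.
The remaining quadratic factors as (v-9)(v+1).

(v+1)(v+3)(v-1)(v-9)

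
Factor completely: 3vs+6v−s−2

(3v−1)(s+2)

Group as (3vs+6v) + (−s−2) = 3v(s+2) − (s+2).
Both groups share the factor (s+2).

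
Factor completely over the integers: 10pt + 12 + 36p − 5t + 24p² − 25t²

(4p + 5t + 4)(6p − 5t + 3)

Group: 4p(6p − 5t + 3) + (5t + 4)(6p − 5t + 3); both groups contain (6p − 5t + 3).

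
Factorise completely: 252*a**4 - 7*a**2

7*a**2*(6*a + 1)*(6*a - 1)

Factor out 7*a**2, leaving 36*a**2 - 1, which is a difference of two squares.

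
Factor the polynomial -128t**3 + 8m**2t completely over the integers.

8t(m + 4t)(m - 4t)

Pull out the common factor 8t; m**2 - 16t**2 is a difference of squares.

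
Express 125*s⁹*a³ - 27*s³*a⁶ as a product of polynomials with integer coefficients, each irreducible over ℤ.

a³*s³*(5*s² - 3*a)*(25*s⁴ + 15*s²*a + 9*a²)

Pull out the common factor s³*a³, leaving 125*s⁶ - 27*a³.
Recognize a difference of cubes with the parts 5*s² and 3*a.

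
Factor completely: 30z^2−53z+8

Need a pair with product 30·8 = 240 and sum −53: that's −5 and −48.
Split the middle term: 30z^2−5z − 48z+8 = 5z(6z−1) − 8(6z−1).

(5z−8)(6z−1)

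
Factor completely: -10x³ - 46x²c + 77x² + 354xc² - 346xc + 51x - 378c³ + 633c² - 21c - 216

-(2x - 6c - 3)(5x - 7c + 9)(x + 9c - 8)

Group: 2x(-5x² - 38xc + 31x + 63c² - 137c + 72) + (-6c - 3)(-5x² - 38xc + 31x + 63c² - 137c + 72); both groups contain (-5x² - 38xc + 31x + 63c² - 137c + 72), so (2x - 6c - 3) is a factor with cofactor -5x² - 38xc + 31x + 63c² - 137c + 72.
The cofactor groups again: -5x² - 38xc + 31x + 63c² - 137c + 72 = -x(5x - 7c + 9) + (-9c + 8)(5x - 7c + 9); both groups contain (5x - 7c + 9), giving -(x + 9c - 8)(5x - 7c + 9).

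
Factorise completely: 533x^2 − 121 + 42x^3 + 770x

By the rational root theorem, x = −11/6 is a root, so (6x + 11) is a factor; dividing leaves 7x^2 + 76x − 11.
The remaining quadratic factors as (x + 11)(7x − 1).

(6x + 11)(7x − 1)(x + 11)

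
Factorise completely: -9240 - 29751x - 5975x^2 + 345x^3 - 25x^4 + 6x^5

Testing divisors of the constant over divisors of the leading coefficient, x = 11 is a root, so (x - 11) divides it; the quotient is 6x^4 + 41x^3 + 796x^2 + 2781x + 840.
Then x = -1/3 is a root, giving the factor (3x + 1) and quotient 2x^3 + 13x^2 + 261x + 840.
Next, x = -7/2 is a root, so (2x + 7) is a factor; dividing leaves x^2 + 3x + 120.
The quadratic x^2 + 3x + 120 has discriminant -471 < 0 and is irreducible over ℤ.

(2x + 7)(3x + 1)(x - 11)(x^2 + 3x + 120)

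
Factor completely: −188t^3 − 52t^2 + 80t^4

Pull out the common factor 4t^2, then factor the remaining trinomial.

4t^2(4t + 1)(5t − 13)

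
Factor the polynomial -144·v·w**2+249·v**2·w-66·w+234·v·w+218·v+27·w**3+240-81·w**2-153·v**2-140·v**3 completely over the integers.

Group: 5·v·(-28·v**2+33·v·w+3·v-9·w**2+9·w+40) + (-3·w+6)·(-28·v**2+33·v·w+3·v-9·w**2+9·w+40); both groups contain (-28·v**2+33·v·w+3·v-9·w**2+9·w+40), so (5·v-3·w+6) is a factor with cofactor -28·v**2+33·v·w+3·v-9·w**2+9·w+40.
The cofactor groups again: -28·v**2+33·v·w+3·v-9·w**2+9·w+40 = -4·v·(7·v-3·w+8) + (3·w+5)·(7·v-3·w+8); both groups contain (7·v-3·w+8), giving -(4·v-3·w-5)·(7·v-3·w+8).

-(4·v-3·w-5)·(5·v-3·w+6)·(7·v-3·w+8)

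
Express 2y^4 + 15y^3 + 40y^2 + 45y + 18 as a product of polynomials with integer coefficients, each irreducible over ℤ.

(2y + 3)(y + 1)(y + 2)(y + 3)

By the rational root theorem, y = -1 is a root, so (y + 1) is a factor; dividing leaves 2y^3 + 13y^2 + 27y + 18.
Continuing, y = -2 is a root, giving the factor (y + 2) and quotient 2y^2 + 9y + 9.
The remaining quadratic factors as (2y + 3)(y + 3).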